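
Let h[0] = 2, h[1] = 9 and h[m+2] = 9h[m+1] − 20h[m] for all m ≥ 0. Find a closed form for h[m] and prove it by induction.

Claim: h[m] = 5^m + 4^m.

Base cases: h[0] = 2 and 5^0 + 4^0 = 2; h[1] = 9 and 5^1 + 4^1 = 9.
Assume h[j] = 5^j + 4^j for all 0 ≤ j ≤ r, where r ≥ 1.
Then h[r+1] = 9h[r] − 20h[r−1] = 9·(5^r + 4^r) − 20·(5^{r−1} + 4^{r−1}) = (9·5 − 20)5^{r−1} + (9·4 − 20)4^{r−1} = 25·5^{r−1} + 16·4^{r−1} = 5^{r+1} + 4^{r+1}.
Hence h[m] = 5^m + 4^m for every m ≥ 0, by strong induction.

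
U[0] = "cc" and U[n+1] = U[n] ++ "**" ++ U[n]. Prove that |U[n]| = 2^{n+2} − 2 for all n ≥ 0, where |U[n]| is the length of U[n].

Base case: |U[0]| = 2, and 2^{0+2} − 2 = 2.
Assume |U[k]| = 2^{k+2} − 2.
Then |U[k+1]| = |U[k]| + 2 + |U[k]| = 2|U[k]| + 2 = 2(2^{k+2} − 2) + 2 = 2^{k+3} − 4 + 2 = 2^{k+3} − 2.
By induction, |U[n]| = 2^{n+2} − 2 for all n ≥ 0.

|U[n]| = 2^{n+2} − 2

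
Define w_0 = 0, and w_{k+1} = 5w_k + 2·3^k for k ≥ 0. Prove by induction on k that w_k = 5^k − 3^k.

Base case: w_0 = 0, and 5^0 − 3^0 = 1 − 1 = 0.
Assume w_m = 5^m − 3^m for some m ≥ 0.
Then w_{m+1} = 5w_m + 2·3^m = 5·(5^m − 3^m) + 2·3^m = 5^{m+1} − 5·3^m + 2·3^m = 5^{m+1} − 3·3^m = 5^{m+1} − 3^{m+1}.
So the formula holds for m+1, and by induction w_k = 5^k − 3^k for all k ≥ 0.

w_k = 5^k − 3^k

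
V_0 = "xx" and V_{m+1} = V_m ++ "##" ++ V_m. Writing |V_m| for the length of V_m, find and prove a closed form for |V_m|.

Claim: |V_m| = 2^{m+2} − 2.

Base case: |V_0| = 2, and 2^{0+2} − 2 = 2.
Assume |V_k| = 2^{k+2} − 2.
Then |V_{k+1}| = |V_k| + 2 + |V_k| = 2|V_k| + 2 = 2(2^{k+2} − 2) + 2 = 2^{k+3} − 4 + 2 = 2^{k+3} − 2.
By induction, |V_m| = 2^{m+2} − 2 for all m ≥ 0.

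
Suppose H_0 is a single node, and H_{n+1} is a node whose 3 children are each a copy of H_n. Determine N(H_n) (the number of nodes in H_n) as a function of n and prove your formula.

Claim: N(H_n) = (3^{n+1} − 1)/2.

Base case: N(H_0) = 1, and (3^{0+1} − 1)/2 = 1.
Assume N(H_m) = (3^{m+1} − 1)/2.
Then N(H_{m+1}) = 1 + 3N(H_m) = 1 + 3·(3^{m+1} − 1)/2 = 1 + (3^{m+2} − 3)/2 = (2 + 3^{m+2} − 3)/2 = (3^{m+2} − 1)/2.
This completes the inductive step, so N(H_n) = (3^{n+1} − 1)/2 for all n ≥ 0.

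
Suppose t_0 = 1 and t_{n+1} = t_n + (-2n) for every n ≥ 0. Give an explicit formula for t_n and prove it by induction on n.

Claim: t_n = -n^2 + n + 1.

Base case: t_0 = 1, and -0^2 + 0 + 1 = 1.
Assume t_j = -j^2 + j + 1.
Then t_{j+1} = t_j + (-2j) = (-j^2 + j + 1) + (-2j) = -j^2 − j + 1,
and -(j+1)^2 + (j+1) + 1 = -j^2 − j + 1.
By induction, t_n = -n^2 + n + 1 for all n ≥ 0.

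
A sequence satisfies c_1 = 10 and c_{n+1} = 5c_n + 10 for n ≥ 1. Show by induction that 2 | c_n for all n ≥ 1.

Base case: c_1 = 10 = 2·5, so 2 | c_1.
Assume 2 | c_k, so c_k = 2t for some integer t.
Then c_{k+1} = 5c_k + 10 = 5·(2t) + 10 = 2(5t + 5), so 2 | c_{k+1}.
So the property holds for k+1, and by induction 2 | c_n for all n ≥ 1.

2 | c_n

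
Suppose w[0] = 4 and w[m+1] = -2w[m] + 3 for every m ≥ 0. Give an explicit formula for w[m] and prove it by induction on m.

Claim: w[m] = 3·(-2)^m + 1.

Base case: w[0] = 4, and 3·(-2)^0 + 1 = 3 + 1 = 4.
Assume w[r] = 3·(-2)^r + 1 for some r ≥ 0.
Then w[r+1] = -2w[r] + 3 = -2·(3·(-2)^r + 1) + 3 = -6·(-2)^r − 2 + 3 = 3·(-2)^{r+1} + 1.
So the formula holds for r+1, and by induction w[m] = 3·(-2)^m + 1 for all m ≥ 0.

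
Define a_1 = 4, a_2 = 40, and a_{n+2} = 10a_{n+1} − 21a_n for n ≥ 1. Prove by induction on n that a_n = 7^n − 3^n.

Base cases: a_1 = 4 and 7^1 − 3^1 = 4; a_2 = 40 and 7^2 − 3^2 = 40.
Assume a_i = 7^i − 3^i for all 1 ≤ i ≤ j, where j ≥ 2.
Then a_{j+1} = 10a_j − 21a_{j−1} = 10·(7^j − 3^j) − 21·(7^{j−1} − 3^{j−1}) = (10·7 − 21)7^{j−1} − (10·3 − 21)3^{j−1} = 49·7^{j−1} − 9·3^{j−1} = 7^{j+1} − 3^{j+1}.
Hence a_n = 7^n − 3^n for every n ≥ 1, by strong induction.

a_n = 7^n − 3^n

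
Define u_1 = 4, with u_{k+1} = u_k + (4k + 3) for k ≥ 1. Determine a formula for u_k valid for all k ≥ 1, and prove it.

Claim: u_k = 2k^2 + k + 1.

Base case: u_1 = 4, and 2·1^2 + 1 + 1 = 4.
Assume u_m = 2m^2 + m + 1.
Then u_{m+1} = u_m + (4m + 3) = (2m^2 + m + 1) + (4m + 3) = 2m^2 + 5m + 4,
and 2·(m+1)^2 + (m+1) + 1 = 2m^2 + 5m + 4.
By induction, u_k = 2k^2 + k + 1 for all k ≥ 1.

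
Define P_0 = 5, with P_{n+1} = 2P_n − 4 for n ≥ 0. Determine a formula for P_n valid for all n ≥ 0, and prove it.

Claim: P_n = 2^n + 4.

Base case: P_0 = 5, and 2^0 + 4 = 1 + 4 = 5.
Assume P_r = 2^r + 4 for some r ≥ 0.
Then P_{r+1} = 2P_r − 4 = 2·(2^r + 4) − 4 = 2^{r+1} + 8 − 4 = 2^{r+1} + 4.
This completes the inductive step, so P_n = 2^n + 4 for all n ≥ 0.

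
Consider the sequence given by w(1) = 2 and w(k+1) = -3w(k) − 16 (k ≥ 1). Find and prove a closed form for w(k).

Claim: w(k) = -2·(-3)^k − 4.

Base case: w(1) = 2, and -2·(-3)^1 − 4 = 6 − 4 = 2.
Assume w(r) = -2·(-3)^r − 4 for some r ≥ 1.
Then w(r+1) = -3w(r) − 16 = -3·(-2·(-3)^r − 4) − 16 = 6·(-3)^r + 12 − 16 = -2·(-3)^{r+1} − 4.
This completes the inductive step, so w(k) = -2·(-3)^k − 4 for all k ≥ 1.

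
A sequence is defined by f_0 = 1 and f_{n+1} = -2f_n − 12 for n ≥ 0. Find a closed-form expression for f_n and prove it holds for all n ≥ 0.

Claim: f_n = 5·(-2)^n − 4.

Base case: f_0 = 1, and 5·(-2)^0 − 4 = 5 − 4 = 1.
Assume f_k = 5·(-2)^k − 4 for some k ≥ 0.
Then f_{k+1} = -2f_k − 12 = -2·(5·(-2)^k − 4) − 12 = -10·(-2)^k + 8 − 12 = 5·(-2)^{k+1} − 4.
By induction, f_n = 5·(-2)^n − 4 for all n ≥ 0.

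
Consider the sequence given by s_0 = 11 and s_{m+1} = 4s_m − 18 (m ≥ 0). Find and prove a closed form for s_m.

Claim: s_m = 5·4^m + 6.

Base case: s_0 = 11, and 5·4^0 + 6 = 5 + 6 = 11.
Assume s_r = 5·4^r + 6 for some r ≥ 0.
Then s_{r+1} = 4s_r − 18 = 4·(5·4^r + 6) − 18 = 20·4^r + 24 − 18 = 5·4^{r+1} + 6.
Hence s_m = 5·4^m + 6 for every m ≥ 0, by induction.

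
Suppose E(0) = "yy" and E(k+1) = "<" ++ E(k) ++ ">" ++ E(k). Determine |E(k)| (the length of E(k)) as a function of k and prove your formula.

Claim: |E(k)| = 2^{k+2} − 2.

Base case: |E(0)| = 2, and 2^{0+2} − 2 = 2.
Assume |E(m)| = 2^{m+2} − 2.
Then |E(m+1)| = 1 + |E(m)| + 1 + |E(m)| = 2|E(m)| + 2 = 2(2^{m+2} − 2) + 2 = 2^{m+3} − 4 + 2 = 2^{m+3} − 2.
Hence |E(k)| = 2^{k+2} − 2 for every k ≥ 0, by induction.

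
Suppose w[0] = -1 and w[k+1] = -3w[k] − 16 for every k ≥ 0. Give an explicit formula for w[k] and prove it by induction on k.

Claim: w[k] = 3·(-3)^k − 4.

Base case: w[0] = -1, and 3·(-3)^0 − 4 = 3 − 4 = -1.
Assume w[r] = 3·(-3)^r − 4 for some r ≥ 0.
Then w[r+1] = -3w[r] − 16 = -3·(3·(-3)^r − 4) − 16 = -9·(-3)^r + 12 − 16 = 3·(-3)^{r+1} − 4.
This completes the inductive step, so w[k] = 3·(-3)^k − 4 for all k ≥ 0.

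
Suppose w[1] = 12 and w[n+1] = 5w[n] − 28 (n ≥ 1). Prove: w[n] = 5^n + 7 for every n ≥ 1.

Base case: w[1] = 12, and 5^1 + 7 = 5 + 7 = 12.
Assume w[k] = 5^k + 7 for some k ≥ 1.
Then w[k+1] = 5w[k] − 28 = 5·(5^k + 7) − 28 = 5^{k+1} + 35 − 28 = 5^{k+1} + 7.
Hence w[n] = 5^n + 7 for every n ≥ 1, by induction.

w[n] = 5^n + 7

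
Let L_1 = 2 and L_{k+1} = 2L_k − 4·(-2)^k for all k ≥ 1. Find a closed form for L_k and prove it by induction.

Claim: L_k = 2·2^k + (-2)^k.

Base case: L_1 = 2, and 2·2^1 + (-2)^1 = 4 − 2 = 2.
Assume L_m = 2·2^m + (-2)^m for some m ≥ 1.
Then L_{m+1} = 2L_m − 4·(-2)^m = 2·(2·2^m + (-2)^m) − 4·(-2)^m = 2·2^{m+1} + 2·(-2)^m − 4·(-2)^m = 2·2^{m+1} − 2·(-2)^m = 2·2^{m+1} + (-2)^{m+1}.
This completes the inductive step, so L_k = 2·2^k + (-2)^k for all k ≥ 1.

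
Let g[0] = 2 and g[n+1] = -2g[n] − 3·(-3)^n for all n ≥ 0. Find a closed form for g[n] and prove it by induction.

Claim: g[n] = -(-2)^n + 3·(-3)^n.

Base case: g[0] = 2, and -(-2)^0 + 3·(-3)^0 = -1 + 3 = 2.
Assume g[k] = -(-2)^k + 3·(-3)^k for some k ≥ 0.
Then g[k+1] = -2g[k] − 3·(-3)^k = -2·(-(-2)^k + 3·(-3)^k) − 3·(-3)^k = -(-2)^{k+1} − 6·(-3)^k − 3·(-3)^k = -(-2)^{k+1} − 9·(-3)^k = -(-2)^{k+1} + 3·(-3)^{k+1}.
So the formula holds for k+1, and by induction g[n] = -(-2)^n + 3·(-3)^n for all n ≥ 0.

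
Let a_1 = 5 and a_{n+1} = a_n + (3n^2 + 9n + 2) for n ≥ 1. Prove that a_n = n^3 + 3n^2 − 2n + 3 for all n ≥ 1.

Base case: a_1 = 5, and 1^3 + 3·1^2 − 2·1 + 3 = 5.
Assume a_j = j^3 + 3j^2 − 2j + 3.
Then a_{j+1} = a_j + (3j^2 + 9j + 2) = (j^3 + 3j^2 − 2j + 3) + (3j^2 + 9j + 2) = j^3 + 6j^2 + 7j + 5,
and (j+1)^3 + 3·(j+1)^2 − 2·(j+1) + 3 = j^3 + 6j^2 + 7j + 5.
This completes the inductive step, so a_n = n^3 + 3n^2 − 2n + 3 for all n ≥ 1.

a_n = n^3 + 3n^2 − 2n + 3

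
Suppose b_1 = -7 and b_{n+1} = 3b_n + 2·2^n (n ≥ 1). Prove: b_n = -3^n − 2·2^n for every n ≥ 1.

Base case: b_1 = -7, and -3^1 − 2·2^1 = -3 − 4 = -7.
Assume b_r = -3^r − 2·2^r for some r ≥ 1.
Then b_{r+1} = 3b_r + 2·2^r = 3·(-3^r − 2·2^r) + 2·2^r = -3^{r+1} − 6·2^r + 2·2^r = -3^{r+1} − 4·2^r = -3^{r+1} − 2·2^{r+1}.
By induction, b_n = -3^n − 2·2^n for all n ≥ 1.

b_n = -3^n − 2·2^n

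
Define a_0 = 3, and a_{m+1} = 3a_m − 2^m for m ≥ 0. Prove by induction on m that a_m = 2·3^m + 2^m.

Base case: a_0 = 3, and 2·3^0 + 2^0 = 2 + 1 = 3.
Assume a_r = 2·3^r + 2^r for some r ≥ 0.
Then a_{r+1} = 3a_r − 2^r = 3·(2·3^r + 2^r) − 2^r = 2·3^{r+1} + 3·2^r − 2^r = 2·3^{r+1} + 2·2^r = 2·3^{r+1} + 2^{r+1}.
By induction, a_m = 2·3^m + 2^m for all m ≥ 0.

a_m = 2·3^m + 2^m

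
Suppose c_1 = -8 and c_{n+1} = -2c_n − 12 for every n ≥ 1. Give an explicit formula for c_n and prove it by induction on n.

Claim: c_n = 2·(-2)^n − 4.

Base case: c_1 = -8, and 2·(-2)^1 − 4 = -4 − 4 = -8.
Assume c_r = 2·(-2)^r − 4 for some r ≥ 1.
Then c_{r+1} = -2c_r − 12 = -2·(2·(-2)^r − 4) − 12 = -4·(-2)^r + 8 − 12 = 2·(-2)^{r+1} − 4.
Hence c_n = 2·(-2)^n − 4 for every n ≥ 1, by induction.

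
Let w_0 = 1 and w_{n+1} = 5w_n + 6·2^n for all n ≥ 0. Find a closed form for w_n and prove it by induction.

Claim: w_n = 3·5^n − 2·2^n.

Base case: w_0 = 1, and 3·5^0 − 2·2^0 = 3 − 2 = 1.
Assume w_k = 3·5^k − 2·2^k for some k ≥ 0.
Then w_{k+1} = 5w_k + 6·2^k = 5·(3·5^k − 2·2^k) + 6·2^k = 3·5^{k+1} − 10·2^k + 6·2^k = 3·5^{k+1} − 4·2^k = 3·5^{k+1} − 2·2^{k+1}.
So the formula holds for k+1, and by induction w_n = 3·5^n − 2·2^n for all n ≥ 0.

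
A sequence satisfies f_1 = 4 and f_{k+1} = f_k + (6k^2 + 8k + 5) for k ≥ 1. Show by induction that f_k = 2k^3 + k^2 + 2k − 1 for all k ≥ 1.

Base case: f_1 = 4, and 2·1^3 + 1^2 + 2·1 − 1 = 4.
Assume f_m = 2m^3 + m^2 + 2m − 1.
Then f_{m+1} = f_m + (6m^2 + 8m + 5) = (2m^3 + m^2 + 2m − 1) + (6m^2 + 8m + 5) = 2m^3 + 7m^2 + 10m + 4,
and 2·(m+1)^3 + (m+1)^2 + 2·(m+1) − 1 = 2m^3 + 7m^2 + 10m + 4.
This completes the inductive step, so f_k = 2k^3 + k^2 + 2k − 1 for all k ≥ 1.

f_k = 2k^3 + k^2 + 2k − 1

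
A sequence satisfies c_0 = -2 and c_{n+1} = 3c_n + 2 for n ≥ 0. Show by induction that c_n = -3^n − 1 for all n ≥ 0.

Base case: c_0 = -2, and -3^0 − 1 = -1 − 1 = -2.
Assume c_m = -3^m − 1 for some m ≥ 0.
Then c_{m+1} = 3c_m + 2 = 3·(-3^m − 1) + 2 = -3^{m+1} − 3 + 2 = -3^{m+1} − 1.
Hence c_n = -3^n − 1 for every n ≥ 0, by induction.

c_n = -3^n − 1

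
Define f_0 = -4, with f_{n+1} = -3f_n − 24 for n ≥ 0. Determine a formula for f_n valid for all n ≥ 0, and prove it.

Claim: f_n = 2·(-3)^n − 6.

Base case: f_0 = -4, and 2·(-3)^0 − 6 = 2 − 6 = -4.
Assume f_j = 2·(-3)^j − 6 for some j ≥ 0.
Then f_{j+1} = -3f_j − 24 = -3·(2·(-3)^j − 6) − 24 = -6·(-3)^j + 18 − 24 = 2·(-3)^{j+1} − 6.
This completes the inductive step, so f_n = 2·(-3)^n − 6 for all n ≥ 0.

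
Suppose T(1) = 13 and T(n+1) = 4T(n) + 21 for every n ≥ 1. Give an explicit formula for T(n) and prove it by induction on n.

Claim: T(n) = 5·4^n − 7.

Base case: T(1) = 13, and 5·4^1 − 7 = 20 − 7 = 13.
Assume T(k) = 5·4^k − 7 for some k ≥ 1.
Then T(k+1) = 4T(k) + 21 = 4·(5·4^k − 7) + 21 = 20·4^k − 28 + 21 = 5·4^{k+1} − 7.
By induction, T(n) = 5·4^n − 7 for all n ≥ 1.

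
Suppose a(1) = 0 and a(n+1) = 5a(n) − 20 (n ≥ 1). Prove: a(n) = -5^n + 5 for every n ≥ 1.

Base case: a(1) = 0, and -5^1 + 5 = -5 + 5 = 0.
Assume a(k) = -5^k + 5 for some k ≥ 1.
Then a(k+1) = 5a(k) − 20 = 5·(-5^k + 5) − 20 = -5^{k+1} + 25 − 20 = -5^{k+1} + 5.
This completes the inductive step, so a(n) = -5^n + 5 for all n ≥ 1.

a(n) = -5^n + 5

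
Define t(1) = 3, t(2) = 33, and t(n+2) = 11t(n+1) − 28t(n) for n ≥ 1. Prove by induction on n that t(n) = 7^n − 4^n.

Base cases: t(1) = 3 and 7^1 − 4^1 = 3; t(2) = 33 and 7^2 − 4^2 = 33.
Assume t(i) = 7^i − 4^i for all 1 ≤ i ≤ j, where j ≥ 2.
Then t(j+1) = 11t(j) − 28t(j−1) = 11·(7^j − 4^j) − 28·(7^{j−1} − 4^{j−1}) = (11·7 − 28)7^{j−1} − (11·4 − 28)4^{j−1} = 49·7^{j−1} − 16·4^{j−1} = 7^{j+1} − 4^{j+1}.
This completes the inductive step, so t(n) = 7^n − 4^n for all n ≥ 1.

t(n) = 7^n − 4^n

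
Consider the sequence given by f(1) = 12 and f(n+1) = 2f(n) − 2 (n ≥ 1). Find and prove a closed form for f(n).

Claim: f(n) = 5·2^n + 2.

Base case: f(1) = 12, and 5·2^1 + 2 = 10 + 2 = 12.
Assume f(m) = 5·2^m + 2 for some m ≥ 1.
Then f(m+1) = 2f(m) − 2 = 2·(5·2^m + 2) − 2 = 10·2^m + 4 − 2 = 5·2^{m+1} + 2.
By induction, f(n) = 5·2^n + 2 for all n ≥ 1.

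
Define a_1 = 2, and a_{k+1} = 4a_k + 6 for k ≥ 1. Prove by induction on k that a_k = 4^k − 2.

Base case: a_1 = 2, and 4^1 − 2 = 4 − 2 = 2.
Assume a_m = 4^m − 2 for some m ≥ 1.
Then a_{m+1} = 4a_m + 6 = 4·(4^m − 2) + 6 = 4^{m+1} − 8 + 6 = 4^{m+1} − 2.
So the formula holds for m+1, and by induction a_k = 4^k − 2 for all k ≥ 1.

a_k = 4^k − 2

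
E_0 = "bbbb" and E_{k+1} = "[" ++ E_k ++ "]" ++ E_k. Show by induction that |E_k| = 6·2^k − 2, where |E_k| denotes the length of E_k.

Base case: |E_0| = 4, and 6·2^0 − 2 = 4.
Assume |E_r| = 6·2^r − 2.
Then |E_{r+1}| = 1 + |E_r| + 1 + |E_r| = 2|E_r| + 2 = 2(6·2^r − 2) + 2 = 6·2^{r+1} − 4 + 2 = 6·2^{r+1} − 2.
Hence |E_k| = 6·2^k − 2 for every k ≥ 0, by induction.

|E_k| = 6·2^k − 2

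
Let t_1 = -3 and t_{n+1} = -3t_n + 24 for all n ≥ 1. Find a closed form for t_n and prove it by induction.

Claim: t_n = 3·(-3)^n + 6.

Base case: t_1 = -3, and 3·(-3)^1 + 6 = -9 + 6 = -3.
Assume t_k = 3·(-3)^k + 6 for some k ≥ 1.
Then t_{k+1} = -3t_k + 24 = -3·(3·(-3)^k + 6) + 24 = -9·(-3)^k − 18 + 24 = 3·(-3)^{k+1} + 6.
So the formula holds for k+1, and by induction t_n = 3·(-3)^n + 6 for all n ≥ 1.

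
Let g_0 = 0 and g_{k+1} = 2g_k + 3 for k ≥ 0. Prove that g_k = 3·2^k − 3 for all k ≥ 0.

Base case: g_0 = 0, and 3·2^0 − 3 = 3 − 3 = 0.
Assume g_r = 3·2^r − 3 for some r ≥ 0.
Then g_{r+1} = 2g_r + 3 = 2·(3·2^r − 3) + 3 = 6·2^r − 6 + 3 = 3·2^{r+1} − 3.
By induction, g_k = 3·2^k − 3 for all k ≥ 0.

g_k = 3·2^k − 3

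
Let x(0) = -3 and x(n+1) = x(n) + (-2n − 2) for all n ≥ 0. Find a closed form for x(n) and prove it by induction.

Claim: x(n) = -n^2 − n − 3.

Base case: x(0) = -3, and -0^2 − 0 − 3 = -3.
Assume x(r) = -r^2 − r − 3.
Then x(r+1) = x(r) + (-2r − 2) = (-r^2 − r − 3) + (-2r − 2) = -r^2 − 3r − 5,
and -(r+1)^2 − (r+1) − 3 = -r^2 − 3r − 5.
By induction, x(n) = -n^2 − n − 3 for all n ≥ 0.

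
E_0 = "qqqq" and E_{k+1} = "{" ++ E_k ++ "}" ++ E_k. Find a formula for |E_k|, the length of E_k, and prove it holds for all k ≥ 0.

Claim: |E_k| = 6·2^k − 2.

Base case: |E_0| = 4, and 6·2^0 − 2 = 4.
Assume |E_m| = 6·2^m − 2.
Then |E_{m+1}| = 1 + |E_m| + 1 + |E_m| = 2|E_m| + 2 = 2(6·2^m − 2) + 2 = 6·2^{m+1} − 4 + 2 = 6·2^{m+1} − 2.
This completes the inductive step, so |E_k| = 6·2^k − 2 for all k ≥ 0.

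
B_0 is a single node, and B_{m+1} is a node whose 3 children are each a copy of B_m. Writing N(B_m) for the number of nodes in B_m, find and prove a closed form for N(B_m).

Claim: N(B_m) = (3^{m+1} − 1)/2.

Base case: N(B_0) = 1, and (3^{0+1} − 1)/2 = 1.
Assume N(B_k) = (3^{k+1} − 1)/2.
Then N(B_{k+1}) = 1 + 3N(B_k) = 1 + 3·(3^{k+1} − 1)/2 = 1 + (3^{k+2} − 3)/2 = (2 + 3^{k+2} − 3)/2 = (3^{k+2} − 1)/2.
So the formula holds for k+1, and by induction N(B_m) = (3^{m+1} − 1)/2 for all m ≥ 0.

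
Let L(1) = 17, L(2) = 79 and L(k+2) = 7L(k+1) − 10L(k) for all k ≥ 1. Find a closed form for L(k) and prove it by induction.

Claim: L(k) = 3·5^k + 2^k.

Base cases: L(1) = 17 and 3·5^1 + 2^1 = 17; L(2) = 79 and 3·5^2 + 2^2 = 79.
Assume L(i) = 3·5^i + 2^i for all 1 ≤ i ≤ j, where j ≥ 2.
Then L(j+1) = 7L(j) − 10L(j−1) = 7·(3·5^j + 2^j) − 10·(3·5^{j−1} + 2^{j−1}) = 3·(7·5 − 10)5^{j−1} + (7·2 − 10)2^{j−1} = 75·5^{j−1} + 4·2^{j−1} = 3·5^{j+1} + 2^{j+1}.
By strong induction, L(k) = 3·5^k + 2^k for all k ≥ 1.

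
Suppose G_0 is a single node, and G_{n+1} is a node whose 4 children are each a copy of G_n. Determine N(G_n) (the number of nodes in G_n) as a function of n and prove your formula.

Claim: N(G_n) = (4^{n+1} − 1)/3.

Base case: N(G_0) = 1, and (4^{0+1} − 1)/3 = 1.
Assume N(G_k) = (4^{k+1} − 1)/3.
Then N(G_{k+1}) = 1 + 4N(G_k) = 1 + 4·(4^{k+1} − 1)/3 = 1 + (4^{k+2} − 4)/3 = (3 + 4^{k+2} − 4)/3 = (4^{k+2} − 1)/3.
This completes the inductive step, so N(G_n) = (4^{n+1} − 1)/3 for all n ≥ 0.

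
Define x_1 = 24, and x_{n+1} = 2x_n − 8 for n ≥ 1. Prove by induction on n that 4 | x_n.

Base case: x_1 = 24 = 4·6, so 4 | x_1.
Assume 4 | x_r, so x_r = 4t for some integer t.
Then x_{r+1} = 2x_r − 8 = 2·(4t) − 8 = 4(2t − 2), so 4 | x_{r+1}.
By induction, 4 | x_n for all n ≥ 1.

4 | x_n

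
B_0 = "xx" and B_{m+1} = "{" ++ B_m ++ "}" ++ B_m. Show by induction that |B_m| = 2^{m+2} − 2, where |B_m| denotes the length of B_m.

Base case: |B_0| = 2, and 2^{0+2} − 2 = 2.
Assume |B_r| = 2^{r+2} − 2.
Then |B_{r+1}| = 1 + |B_r| + 1 + |B_r| = 2|B_r| + 2 = 2(2^{r+2} − 2) + 2 = 2^{r+3} − 4 + 2 = 2^{r+3} − 2.
Hence |B_m| = 2^{m+2} − 2 for every m ≥ 0, by induction.

|B_m| = 2^{m+2} − 2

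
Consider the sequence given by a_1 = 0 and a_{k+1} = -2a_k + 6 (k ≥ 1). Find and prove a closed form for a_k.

Claim: a_k = (-2)^k + 2.

Base case: a_1 = 0, and (-2)^1 + 2 = -2 + 2 = 0.
Assume a_j = (-2)^j + 2 for some j ≥ 1.
Then a_{j+1} = -2a_j + 6 = -2·((-2)^j + 2) + 6 = -2·(-2)^j − 4 + 6 = (-2)^{j+1} + 2.
This completes the inductive step, so a_k = (-2)^k + 2 for all k ≥ 1.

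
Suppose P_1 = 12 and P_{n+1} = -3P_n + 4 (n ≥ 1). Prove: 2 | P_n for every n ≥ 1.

Base case: P_1 = 12 = 2·6, so 2 | P_1.
Assume 2 | P_k, so P_k = 2t for some integer t.
Then P_{k+1} = -3P_k + 4 = -3·(2t) + 4 = 2(-3t + 2), so 2 | P_{k+1}.
So the property holds for k+1, and by induction 2 | P_n for all n ≥ 1.

2 | P_n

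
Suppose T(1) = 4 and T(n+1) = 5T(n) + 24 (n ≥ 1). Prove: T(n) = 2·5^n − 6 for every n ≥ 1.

Base case: T(1) = 4, and 2·5^1 − 6 = 10 − 6 = 4.
Assume T(r) = 2·5^r − 6 for some r ≥ 1.
Then T(r+1) = 5T(r) + 24 = 5·(2·5^r − 6) + 24 = 10·5^r − 30 + 24 = 2·5^{r+1} − 6.
Hence T(n) = 2·5^n − 6 for every n ≥ 1, by induction.

T(n) = 2·5^n − 6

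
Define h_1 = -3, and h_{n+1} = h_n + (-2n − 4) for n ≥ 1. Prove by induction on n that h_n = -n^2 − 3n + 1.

Base case: h_1 = -3, and -1^2 − 3·1 + 1 = -3.
Assume h_j = -j^2 − 3j + 1.
Then h_{j+1} = h_j + (-2j − 4) = (-j^2 − 3j + 1) + (-2j − 4) = -j^2 − 5j − 3,
and -(j+1)^2 − 3·(j+1) + 1 = -j^2 − 5j − 3.
By induction, h_n = -n^2 − 3n + 1 for all n ≥ 1.

h_n = -n^2 − 3n + 1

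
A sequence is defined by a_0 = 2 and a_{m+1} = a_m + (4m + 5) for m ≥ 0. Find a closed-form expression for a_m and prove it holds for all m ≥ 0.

Claim: a_m = 2m^2 + 3m + 2.

Base case: a_0 = 2, and 2·0^2 + 3·0 + 2 = 2.
Assume a_k = 2k^2 + 3k + 2.
Then a_{k+1} = a_k + (4k + 5) = (2k^2 + 3k + 2) + (4k + 5) = 2k^2 + 7k + 7,
and 2·(k+1)^2 + 3·(k+1) + 2 = 2k^2 + 7k + 7.
By induction, a_m = 2m^2 + 3m + 2 for all m ≥ 0.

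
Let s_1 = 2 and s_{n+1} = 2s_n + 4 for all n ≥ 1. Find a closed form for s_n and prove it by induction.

Claim: s_n = 3·2^n − 4.

Base case: s_1 = 2, and 3·2^1 − 4 = 6 − 4 = 2.
Assume s_r = 3·2^r − 4 for some r ≥ 1.
Then s_{r+1} = 2s_r + 4 = 2·(3·2^r − 4) + 4 = 6·2^r − 8 + 4 = 3·2^{r+1} − 4.
So the formula holds for r+1, and by induction s_n = 3·2^n − 4 for all n ≥ 1.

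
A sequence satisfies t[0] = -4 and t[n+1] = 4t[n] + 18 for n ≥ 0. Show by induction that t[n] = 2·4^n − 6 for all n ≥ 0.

Base case: t[0] = -4, and 2·4^0 − 6 = 2 − 6 = -4.
Assume t[r] = 2·4^r − 6 for some r ≥ 0.
Then t[r+1] = 4t[r] + 18 = 4·(2·4^r − 6) + 18 = 8·4^r − 24 + 18 = 2·4^{r+1} − 6.
So the formula holds for r+1, and by induction t[n] = 2·4^n − 6 for all n ≥ 0.

t[n] = 2·4^n − 6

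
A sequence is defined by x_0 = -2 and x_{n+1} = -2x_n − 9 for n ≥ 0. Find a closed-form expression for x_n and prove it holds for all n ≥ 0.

Claim: x_n = (-2)^n − 3.

Base case: x_0 = -2, and (-2)^0 − 3 = 1 − 3 = -2.
Assume x_r = (-2)^r − 3 for some r ≥ 0.
Then x_{r+1} = -2x_r − 9 = -2·((-2)^r − 3) − 9 = -2·(-2)^r + 6 − 9 = (-2)^{r+1} − 3.
By induction, x_n = (-2)^n − 3 for all n ≥ 0.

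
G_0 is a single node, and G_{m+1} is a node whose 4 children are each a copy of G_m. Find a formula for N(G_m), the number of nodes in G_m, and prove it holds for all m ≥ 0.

Claim: N(G_m) = (4^{m+1} − 1)/3.

Base case: N(G_0) = 1, and (4^{0+1} − 1)/3 = 1.
Assume N(G_r) = (4^{r+1} − 1)/3.
Then N(G_{r+1}) = 1 + 4N(G_r) = 1 + 4·(4^{r+1} − 1)/3 = 1 + (4^{r+2} − 4)/3 = (3 + 4^{r+2} − 4)/3 = (4^{r+2} − 1)/3.
Hence N(G_m) = (4^{m+1} − 1)/3 for every m ≥ 0, by induction.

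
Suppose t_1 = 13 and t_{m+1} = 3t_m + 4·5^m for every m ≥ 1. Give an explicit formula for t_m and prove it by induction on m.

Claim: t_m = 3^m + 2·5^m.

Base case: t_1 = 13, and 3^1 + 2·5^1 = 3 + 10 = 13.
Assume t_r = 3^r + 2·5^r for some r ≥ 1.
Then t_{r+1} = 3t_r + 4·5^r = 3·(3^r + 2·5^r) + 4·5^r = 3^{r+1} + 6·5^r + 4·5^r = 3^{r+1} + 10·5^r = 3^{r+1} + 2·5^{r+1}.
By induction, t_m = 3^m + 2·5^m for all m ≥ 1.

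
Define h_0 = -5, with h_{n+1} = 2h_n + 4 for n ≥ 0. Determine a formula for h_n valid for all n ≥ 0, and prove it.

Claim: h_n = -2^n − 4.

Base case: h_0 = -5, and -2^0 − 4 = -1 − 4 = -5.
Assume h_m = -2^m − 4 for some m ≥ 0.
Then h_{m+1} = 2h_m + 4 = 2·(-2^m − 4) + 4 = -2^{m+1} − 8 + 4 = -2^{m+1} − 4.
Hence h_n = -2^n − 4 for every n ≥ 0, by induction.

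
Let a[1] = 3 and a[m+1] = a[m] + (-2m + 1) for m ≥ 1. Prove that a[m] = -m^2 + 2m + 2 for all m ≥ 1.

Base case: a[1] = 3, and -1^2 + 2·1 + 2 = 3.
Assume a[k] = -k^2 + 2k + 2.
Then a[k+1] = a[k] + (-2k + 1) = (-k^2 + 2k + 2) + (-2k + 1) = -k^2 + 3,
and -(k+1)^2 + 2·(k+1) + 2 = -k^2 + 3.
By induction, a[m] = -m^2 + 2m + 2 for all m ≥ 1.

a[m] = -m^2 + 2m + 2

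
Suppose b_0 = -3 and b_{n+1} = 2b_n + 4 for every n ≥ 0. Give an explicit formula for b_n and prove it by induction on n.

Claim: b_n = 2^n − 4.

Base case: b_0 = -3, and 2^0 − 4 = 1 − 4 = -3.
Assume b_r = 2^r − 4 for some r ≥ 0.
Then b_{r+1} = 2b_r + 4 = 2·(2^r − 4) + 4 = 2^{r+1} − 8 + 4 = 2^{r+1} − 4.
By induction, b_n = 2^n − 4 for all n ≥ 0.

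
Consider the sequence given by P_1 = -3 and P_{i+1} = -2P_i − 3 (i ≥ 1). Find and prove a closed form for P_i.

Claim: P_i = (-2)^i − 1.

Base case: P_1 = -3, and (-2)^1 − 1 = -2 − 1 = -3.
Assume P_k = (-2)^k − 1 for some k ≥ 1.
Then P_{k+1} = -2P_k − 3 = -2·((-2)^k − 1) − 3 = -2·(-2)^k + 2 − 3 = (-2)^{k+1} − 1.
By induction, P_i = (-2)^i − 1 for all i ≥ 1.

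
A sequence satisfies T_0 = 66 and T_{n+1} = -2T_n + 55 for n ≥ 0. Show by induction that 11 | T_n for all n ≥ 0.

Base case: T_0 = 66 = 11·6, so 11 | T_0.
Assume 11 | T_m, so T_m = 11t for some integer t.
Then T_{m+1} = -2T_m + 55 = -2·(11t) + 55 = 11(-2t + 5), so 11 | T_{m+1}.
This completes the inductive step, so 11 | T_n for all n ≥ 0.

11 | T_n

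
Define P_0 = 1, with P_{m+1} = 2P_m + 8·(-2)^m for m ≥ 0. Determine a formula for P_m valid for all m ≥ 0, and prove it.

Claim: P_m = 3·2^m − 2·(-2)^m.

Base case: P_0 = 1, and 3·2^0 − 2·(-2)^0 = 3 − 2 = 1.
Assume P_k = 3·2^k − 2·(-2)^k for some k ≥ 0.
Then P_{k+1} = 2P_k + 8·(-2)^k = 2·(3·2^k − 2·(-2)^k) + 8·(-2)^k = 3·2^{k+1} − 4·(-2)^k + 8·(-2)^k = 3·2^{k+1} + 4·(-2)^k = 3·2^{k+1} − 2·(-2)^{k+1}.
Hence P_m = 3·2^m − 2·(-2)^m for every m ≥ 0, by induction.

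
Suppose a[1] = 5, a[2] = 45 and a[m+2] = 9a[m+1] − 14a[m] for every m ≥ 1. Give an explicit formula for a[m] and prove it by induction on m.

Claim: a[m] = 7^m − 2^m.

Base cases: a[1] = 5 and 7^1 − 2^1 = 5; a[2] = 45 and 7^2 − 2^2 = 45.
Assume a[i] = 7^i − 2^i for all 1 ≤ i ≤ j, where j ≥ 2.
Then a[j+1] = 9a[j] − 14a[j−1] = 9·(7^j − 2^j) − 14·(7^{j−1} − 2^{j−1}) = (9·7 − 14)7^{j−1} − (9·2 − 14)2^{j−1} = 49·7^{j−1} − 4·2^{j−1} = 7^{j+1} − 2^{j+1}.
So the formula holds for j+1, and by strong induction a[m] = 7^m − 2^m for all m ≥ 1.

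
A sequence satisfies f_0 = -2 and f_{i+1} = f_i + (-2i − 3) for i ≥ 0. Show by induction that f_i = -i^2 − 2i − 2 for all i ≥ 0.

Base case: f_0 = -2, and -0^2 − 2·0 − 2 = -2.
Assume f_m = -m^2 − 2m − 2.
Then f_{m+1} = f_m + (-2m − 3) = (-m^2 − 2m − 2) + (-2m − 3) = -m^2 − 4m − 5,
and -(m+1)^2 − 2·(m+1) − 2 = -m^2 − 4m − 5.
This completes the inductive step, so f_i = -i^2 − 2i − 2 for all i ≥ 0.

f_i = -i^2 − 2i − 2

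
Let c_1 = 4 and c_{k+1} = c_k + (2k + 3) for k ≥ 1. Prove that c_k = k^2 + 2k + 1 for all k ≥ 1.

Base case: c_1 = 4, and 1^2 + 2·1 + 1 = 4.
Assume c_m = m^2 + 2m + 1.
Then c_{m+1} = c_m + (2m + 3) = (m^2 + 2m + 1) + (2m + 3) = m^2 + 4m + 4,
and (m+1)^2 + 2·(m+1) + 1 = m^2 + 4m + 4.
By induction, c_k = k^2 + 2k + 1 for all k ≥ 1.

c_k = k^2 + 2k + 1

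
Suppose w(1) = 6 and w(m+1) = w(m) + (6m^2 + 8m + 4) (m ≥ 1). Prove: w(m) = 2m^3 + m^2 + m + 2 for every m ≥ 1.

Base case: w(1) = 6, and 2·1^3 + 1^2 + 1 + 2 = 6.
Assume w(k) = 2k^3 + k^2 + k + 2.
Then w(k+1) = w(k) + (6k^2 + 8k + 4) = (2k^3 + k^2 + k + 2) + (6k^2 + 8k + 4) = 2k^3 + 7k^2 + 9k + 6,
and 2·(k+1)^3 + (k+1)^2 + (k+1) + 2 = 2k^3 + 7k^2 + 9k + 6.
Hence w(m) = 2m^3 + m^2 + m + 2 for every m ≥ 1, by induction.

w(m) = 2m^3 + m^2 + m + 2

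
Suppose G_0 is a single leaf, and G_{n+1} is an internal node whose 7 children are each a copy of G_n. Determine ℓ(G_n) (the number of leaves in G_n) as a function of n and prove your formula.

Claim: ℓ(G_n) = 7^n.

Base case: ℓ(G_0) = 1, and 7^0 = 1.
Assume ℓ(G_m) = 7^m.
Then ℓ(G_{m+1}) = 7·ℓ(G_m) = 7·7^m = 7^{m+1}.
By induction, ℓ(G_n) = 7^n for all n ≥ 0.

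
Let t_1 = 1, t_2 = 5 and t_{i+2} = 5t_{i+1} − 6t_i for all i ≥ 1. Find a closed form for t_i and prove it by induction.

Claim: t_i = -2^i + 3^i.

Base cases: t_1 = 1 and -2^1 + 3^1 = 1; t_2 = 5 and -2^2 + 3^2 = 5.
Assume t_j = -2^j + 3^j for all 1 ≤ j ≤ k, where k ≥ 2.
Then t_{k+1} = 5t_k − 6t_{k−1} = 5·(-2^k + 3^k) − 6·(-2^{k−1} + 3^{k−1}) = -(5·2 − 6)2^{k−1} + (5·3 − 6)3^{k−1} = -4·2^{k−1} + 9·3^{k−1} = -2^{k+1} + 3^{k+1}.
So the formula holds for k+1, and by strong induction t_i = -2^i + 3^i for all i ≥ 1.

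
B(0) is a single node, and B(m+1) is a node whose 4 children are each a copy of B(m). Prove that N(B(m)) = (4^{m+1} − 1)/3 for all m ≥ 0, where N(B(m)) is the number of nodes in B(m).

Base case: N(B(0)) = 1, and (4^{0+1} − 1)/3 = 1.
Assume N(B(k)) = (4^{k+1} − 1)/3.
Then N(B(k+1)) = 1 + 4N(B(k)) = 1 + 4·(4^{k+1} − 1)/3 = 1 + (4^{k+2} − 4)/3 = (3 + 4^{k+2} − 4)/3 = (4^{k+2} − 1)/3.
So the formula holds for k+1, and by induction N(B(m)) = (4^{m+1} − 1)/3 for all m ≥ 0.

N(B(m)) = (4^{m+1} − 1)/3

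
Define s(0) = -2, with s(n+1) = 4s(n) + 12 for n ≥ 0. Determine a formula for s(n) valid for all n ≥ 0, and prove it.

Claim: s(n) = 2·4^n − 4.

Base case: s(0) = -2, and 2·4^0 − 4 = 2 − 4 = -2.
Assume s(r) = 2·4^r − 4 for some r ≥ 0.
Then s(r+1) = 4s(r) + 12 = 4·(2·4^r − 4) + 12 = 8·4^r − 16 + 12 = 2·4^{r+1} − 4.
By induction, s(n) = 2·4^n − 4 for all n ≥ 0.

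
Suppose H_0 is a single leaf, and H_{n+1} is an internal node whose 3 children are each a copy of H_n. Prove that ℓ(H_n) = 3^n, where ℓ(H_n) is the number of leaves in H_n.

Base case: ℓ(H_0) = 1, and 3^0 = 1.
Assume ℓ(H_m) = 3^m.
Then ℓ(H_{m+1}) = 3·ℓ(H_m) = 3·3^m = 3^{m+1}.
Hence ℓ(H_n) = 3^n for every n ≥ 0, by induction.

ℓ(H_n) = 3^n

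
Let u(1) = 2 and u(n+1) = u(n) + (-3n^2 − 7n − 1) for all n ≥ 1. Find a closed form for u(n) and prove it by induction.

Claim: u(n) = -n^3 − 2n^2 + 2n + 3.

Base case: u(1) = 2, and -1^3 − 2·1^2 + 2·1 + 3 = 2.
Assume u(j) = -j^3 − 2j^2 + 2j + 3.
Then u(j+1) = u(j) + (-3j^2 − 7j − 1) = (-j^3 − 2j^2 + 2j + 3) + (-3j^2 − 7j − 1) = -j^3 − 5j^2 − 5j + 2,
and -(j+1)^3 − 2·(j+1)^2 + 2·(j+1) + 3 = -j^3 − 5j^2 − 5j + 2.
This completes the inductive step, so u(n) = -n^3 − 2n^2 + 2n + 3 for all n ≥ 1.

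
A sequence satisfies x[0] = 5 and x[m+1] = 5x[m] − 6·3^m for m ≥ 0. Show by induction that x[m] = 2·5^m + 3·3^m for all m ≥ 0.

Base case: x[0] = 5, and 2·5^0 + 3·3^0 = 2 + 3 = 5.
Assume x[r] = 2·5^r + 3·3^r for some r ≥ 0.
Then x[r+1] = 5x[r] − 6·3^r = 5·(2·5^r + 3·3^r) − 6·3^r = 2·5^{r+1} + 15·3^r − 6·3^r = 2·5^{r+1} + 9·3^r = 2·5^{r+1} + 3·3^{r+1}.
Hence x[m] = 2·5^m + 3·3^m for every m ≥ 0, by induction.

x[m] = 2·5^m + 3·3^m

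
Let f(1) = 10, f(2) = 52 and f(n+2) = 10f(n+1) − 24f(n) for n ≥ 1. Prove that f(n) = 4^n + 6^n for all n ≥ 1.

Base cases: f(1) = 10 and 4^1 + 6^1 = 10; f(2) = 52 and 4^2 + 6^2 = 52.
Assume f(j) = 4^j + 6^j for all 1 ≤ j ≤ r, where r ≥ 2.
Then f(r+1) = 10f(r) − 24f(r−1) = 10·(4^r + 6^r) − 24·(4^{r−1} + 6^{r−1}) = (10·4 − 24)4^{r−1} + (10·6 − 24)6^{r−1} = 16·4^{r−1} + 36·6^{r−1} = 4^{r+1} + 6^{r+1}.
This completes the inductive step, so f(n) = 4^n + 6^n for all n ≥ 1.

f(n) = 4^n + 6^n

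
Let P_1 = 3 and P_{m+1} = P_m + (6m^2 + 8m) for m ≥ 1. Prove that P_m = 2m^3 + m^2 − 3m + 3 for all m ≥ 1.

Base case: P_1 = 3, and 2·1^3 + 1^2 − 3·1 + 3 = 3.
Assume P_r = 2r^3 + r^2 − 3r + 3.
Then P_{r+1} = P_r + (6r^2 + 8r) = (2r^3 + r^2 − 3r + 3) + (6r^2 + 8r) = 2r^3 + 7r^2 + 5r + 3,
and 2·(r+1)^3 + (r+1)^2 − 3·(r+1) + 3 = 2r^3 + 7r^2 + 5r + 3.
This completes the inductive step, so P_m = 2m^3 + m^2 − 3m + 3 for all m ≥ 1.

P_m = 2m^3 + m^2 − 3m + 3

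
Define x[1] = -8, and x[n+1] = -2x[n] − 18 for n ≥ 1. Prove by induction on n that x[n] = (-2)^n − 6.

Base case: x[1] = -8, and (-2)^1 − 6 = -2 − 6 = -8.
Assume x[j] = (-2)^j − 6 for some j ≥ 1.
Then x[j+1] = -2x[j] − 18 = -2·((-2)^j − 6) − 18 = -2·(-2)^j + 12 − 18 = (-2)^{j+1} − 6.
This completes the inductive step, so x[n] = (-2)^n − 6 for all n ≥ 1.

x[n] = (-2)^n − 6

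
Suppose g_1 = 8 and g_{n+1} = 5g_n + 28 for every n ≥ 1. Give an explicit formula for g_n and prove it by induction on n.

Claim: g_n = 3·5^n − 7.

Base case: g_1 = 8, and 3·5^1 − 7 = 15 − 7 = 8.
Assume g_k = 3·5^k − 7 for some k ≥ 1.
Then g_{k+1} = 5g_k + 28 = 5·(3·5^k − 7) + 28 = 15·5^k − 35 + 28 = 3·5^{k+1} − 7.
Hence g_n = 3·5^n − 7 for every n ≥ 1, by induction.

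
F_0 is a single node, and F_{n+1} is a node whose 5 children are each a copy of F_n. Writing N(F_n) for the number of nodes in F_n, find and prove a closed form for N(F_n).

Claim: N(F_n) = (5^{n+1} − 1)/4.

Base case: N(F_0) = 1, and (5^{0+1} − 1)/4 = 1.
Assume N(F_k) = (5^{k+1} − 1)/4.
Then N(F_{k+1}) = 1 + 5N(F_k) = 1 + 5·(5^{k+1} − 1)/4 = 1 + (5^{k+2} − 5)/4 = (4 + 5^{k+2} − 5)/4 = (5^{k+2} − 1)/4.
Hence N(F_n) = (5^{n+1} − 1)/4 for every n ≥ 0, by induction.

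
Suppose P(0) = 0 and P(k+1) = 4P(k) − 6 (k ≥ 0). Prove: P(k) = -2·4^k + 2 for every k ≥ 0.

Base case: P(0) = 0, and -2·4^0 + 2 = -2 + 2 = 0.
Assume P(j) = -2·4^j + 2 for some j ≥ 0.
Then P(j+1) = 4P(j) − 6 = 4·(-2·4^j + 2) − 6 = -8·4^j + 8 − 6 = -2·4^{j+1} + 2.
So the formula holds for j+1, and by induction P(k) = -2·4^k + 2 for all k ≥ 0.

P(k) = -2·4^k + 2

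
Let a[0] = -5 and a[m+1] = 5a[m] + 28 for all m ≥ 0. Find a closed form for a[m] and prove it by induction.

Claim: a[m] = 2·5^m − 7.

Base case: a[0] = -5, and 2·5^0 − 7 = 2 − 7 = -5.
Assume a[k] = 2·5^k − 7 for some k ≥ 0.
Then a[k+1] = 5a[k] + 28 = 5·(2·5^k − 7) + 28 = 10·5^k − 35 + 28 = 2·5^{k+1} − 7.
This completes the inductive step, so a[m] = 2·5^m − 7 for all m ≥ 0.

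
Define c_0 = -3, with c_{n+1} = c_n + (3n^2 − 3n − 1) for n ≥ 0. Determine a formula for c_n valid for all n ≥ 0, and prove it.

Claim: c_n = n^3 − 3n^2 + n − 3.

Base case: c_0 = -3, and 0^3 − 3·0^2 + 0 − 3 = -3.
Assume c_j = j^3 − 3j^2 + j − 3.
Then c_{j+1} = c_j + (3j^2 − 3j − 1) = (j^3 − 3j^2 + j − 3) + (3j^2 − 3j − 1) = j^3 − 2j − 4,
and (j+1)^3 − 3·(j+1)^2 + (j+1) − 3 = j^3 − 2j − 4.
This completes the inductive step, so c_n = n^3 − 3n^2 + n − 3 for all n ≥ 0.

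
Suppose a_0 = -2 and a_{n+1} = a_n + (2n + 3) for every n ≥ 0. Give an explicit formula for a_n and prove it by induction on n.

Claim: a_n = n^2 + 2n − 2.

Base case: a_0 = -2, and 0^2 + 2·0 − 2 = -2.
Assume a_m = m^2 + 2m − 2.
Then a_{m+1} = a_m + (2m + 3) = (m^2 + 2m − 2) + (2m + 3) = m^2 + 4m + 1,
and (m+1)^2 + 2·(m+1) − 2 = m^2 + 4m + 1.
This completes the inductive step, so a_n = n^2 + 2n − 2 for all n ≥ 0.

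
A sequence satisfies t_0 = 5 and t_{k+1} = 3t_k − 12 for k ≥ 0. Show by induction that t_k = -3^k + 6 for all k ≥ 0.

Base case: t_0 = 5, and -3^0 + 6 = -1 + 6 = 5.
Assume t_r = -3^r + 6 for some r ≥ 0.
Then t_{r+1} = 3t_r − 12 = 3·(-3^r + 6) − 12 = -3^{r+1} + 18 − 12 = -3^{r+1} + 6.
Hence t_k = -3^k + 6 for every k ≥ 0, by induction.

t_k = -3^k + 6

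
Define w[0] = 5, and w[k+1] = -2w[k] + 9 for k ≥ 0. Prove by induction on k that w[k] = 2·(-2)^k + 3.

Base case: w[0] = 5, and 2·(-2)^0 + 3 = 2 + 3 = 5.
Assume w[j] = 2·(-2)^j + 3 for some j ≥ 0.
Then w[j+1] = -2w[j] + 9 = -2·(2·(-2)^j + 3) + 9 = -4·(-2)^j − 6 + 9 = 2·(-2)^{j+1} + 3.
By induction, w[k] = 2·(-2)^k + 3 for all k ≥ 0.

w[k] = 2·(-2)^k + 3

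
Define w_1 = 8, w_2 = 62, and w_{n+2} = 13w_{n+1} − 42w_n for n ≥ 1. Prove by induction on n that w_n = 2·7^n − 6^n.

Base cases: w_1 = 8 and 2·7^1 − 6^1 = 8; w_2 = 62 and 2·7^2 − 6^2 = 62.
Assume w_i = 2·7^i − 6^i for all 1 ≤ i ≤ j, where j ≥ 2.
Then w_{j+1} = 13w_j − 42w_{j−1} = 13·(2·7^j − 6^j) − 42·(2·7^{j−1} − 6^{j−1}) = 2·(13·7 − 42)7^{j−1} − (13·6 − 42)6^{j−1} = 98·7^{j−1} − 36·6^{j−1} = 2·7^{j+1} − 6^{j+1}.
Hence w_n = 2·7^n − 6^n for every n ≥ 1, by strong induction.

w_n = 2·7^n − 6^n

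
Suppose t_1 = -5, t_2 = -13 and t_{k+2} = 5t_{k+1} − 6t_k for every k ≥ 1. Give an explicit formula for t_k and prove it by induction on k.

Claim: t_k = -3^k − 2^k.

Base cases: t_1 = -5 and -3^1 − 2^1 = -5; t_2 = -13 and -3^2 − 2^2 = -13.
Assume t_i = -3^i − 2^i for all 1 ≤ i ≤ j, where j ≥ 2.
Then t_{j+1} = 5t_j − 6t_{j−1} = 5·(-3^j − 2^j) − 6·(-3^{j−1} − 2^{j−1}) = -(5·3 − 6)3^{j−1} − (5·2 − 6)2^{j−1} = -9·3^{j−1} − 4·2^{j−1} = -3^{j+1} − 2^{j+1}.
Hence t_k = -3^k − 2^k for every k ≥ 1, by strong induction.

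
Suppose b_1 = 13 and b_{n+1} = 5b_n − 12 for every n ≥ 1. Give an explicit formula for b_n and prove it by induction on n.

Claim: b_n = 2·5^n + 3.

Base case: b_1 = 13, and 2·5^1 + 3 = 10 + 3 = 13.
Assume b_r = 2·5^r + 3 for some r ≥ 1.
Then b_{r+1} = 5b_r − 12 = 5·(2·5^r + 3) − 12 = 10·5^r + 15 − 12 = 2·5^{r+1} + 3.
So the formula holds for r+1, and by induction b_n = 2·5^n + 3 for all n ≥ 1.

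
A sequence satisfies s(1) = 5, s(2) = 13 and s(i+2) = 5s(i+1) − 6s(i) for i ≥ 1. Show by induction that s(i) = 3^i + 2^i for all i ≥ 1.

Base cases: s(1) = 5 and 3^1 + 2^1 = 5; s(2) = 13 and 3^2 + 2^2 = 13.
Assume s(j) = 3^j + 2^j for all 1 ≤ j ≤ m, where m ≥ 2.
Then s(m+1) = 5s(m) − 6s(m−1) = 5·(3^m + 2^m) − 6·(3^{m−1} + 2^{m−1}) = (5·3 − 6)3^{m−1} + (5·2 − 6)2^{m−1} = 9·3^{m−1} + 4·2^{m−1} = 3^{m+1} + 2^{m+1}.
By strong induction, s(i) = 3^i + 2^i for all i ≥ 1.

s(i) = 3^i + 2^i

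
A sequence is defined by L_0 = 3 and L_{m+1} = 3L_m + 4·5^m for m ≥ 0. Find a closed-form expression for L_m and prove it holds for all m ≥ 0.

Claim: L_m = 3^m + 2·5^m.

Base case: L_0 = 3, and 3^0 + 2·5^0 = 1 + 2 = 3.
Assume L_r = 3^r + 2·5^r for some r ≥ 0.
Then L_{r+1} = 3L_r + 4·5^r = 3·(3^r + 2·5^r) + 4·5^r = 3^{r+1} + 6·5^r + 4·5^r = 3^{r+1} + 10·5^r = 3^{r+1} + 2·5^{r+1}.
This completes the inductive step, so L_m = 3^m + 2·5^m for all m ≥ 0.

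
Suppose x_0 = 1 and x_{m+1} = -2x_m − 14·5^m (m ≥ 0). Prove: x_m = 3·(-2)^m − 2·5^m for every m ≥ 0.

Base case: x_0 = 1, and 3·(-2)^0 − 2·5^0 = 3 − 2 = 1.
Assume x_j = 3·(-2)^j − 2·5^j for some j ≥ 0.
Then x_{j+1} = -2x_j − 14·5^j = -2·(3·(-2)^j − 2·5^j) − 14·5^j = 3·(-2)^{j+1} + 4·5^j − 14·5^j = 3·(-2)^{j+1} − 10·5^j = 3·(-2)^{j+1} − 2·5^{j+1}.
This completes the inductive step, so x_m = 3·(-2)^m − 2·5^m for all m ≥ 0.

x_m = 3·(-2)^m − 2·5^m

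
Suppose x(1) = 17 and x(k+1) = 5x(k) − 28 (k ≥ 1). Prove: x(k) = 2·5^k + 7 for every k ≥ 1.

Base case: x(1) = 17, and 2·5^1 + 7 = 10 + 7 = 17.
Assume x(j) = 2·5^j + 7 for some j ≥ 1.
Then x(j+1) = 5x(j) − 28 = 5·(2·5^j + 7) − 28 = 10·5^j + 35 − 28 = 2·5^{j+1} + 7.
So the formula holds for j+1, and by induction x(k) = 2·5^k + 7 for all k ≥ 1.

x(k) = 2·5^k + 7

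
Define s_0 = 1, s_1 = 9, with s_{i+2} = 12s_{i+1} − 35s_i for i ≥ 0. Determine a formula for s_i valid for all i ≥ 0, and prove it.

Claim: s_i = 2·7^i − 5^i.

Base cases: s_0 = 1 and 2·7^0 − 5^0 = 1; s_1 = 9 and 2·7^1 − 5^1 = 9.
Assume s_j = 2·7^j − 5^j for all 0 ≤ j ≤ r, where r ≥ 1.
Then s_{r+1} = 12s_r − 35s_{r−1} = 12·(2·7^r − 5^r) − 35·(2·7^{r−1} − 5^{r−1}) = 2·(12·7 − 35)7^{r−1} − (12·5 − 35)5^{r−1} = 98·7^{r−1} − 25·5^{r−1} = 2·7^{r+1} − 5^{r+1}.
Hence s_i = 2·7^i − 5^i for every i ≥ 0, by strong induction.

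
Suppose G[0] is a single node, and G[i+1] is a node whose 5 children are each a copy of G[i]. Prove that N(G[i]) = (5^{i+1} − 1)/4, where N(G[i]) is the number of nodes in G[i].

Base case: N(G[0]) = 1, and (5^{0+1} − 1)/4 = 1.
Assume N(G[m]) = (5^{m+1} − 1)/4.
Then N(G[m+1]) = 1 + 5N(G[m]) = 1 + 5·(5^{m+1} − 1)/4 = 1 + (5^{m+2} − 5)/4 = (4 + 5^{m+2} − 5)/4 = (5^{m+2} − 1)/4.
So the formula holds for m+1, and by induction N(G[i]) = (5^{i+1} − 1)/4 for all i ≥ 0.

N(G[i]) = (5^{i+1} − 1)/4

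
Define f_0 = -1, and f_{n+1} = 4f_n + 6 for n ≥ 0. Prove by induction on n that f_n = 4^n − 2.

Base case: f_0 = -1, and 4^0 − 2 = 1 − 2 = -1.
Assume f_k = 4^k − 2 for some k ≥ 0.
Then f_{k+1} = 4f_k + 6 = 4·(4^k − 2) + 6 = 4^{k+1} − 8 + 6 = 4^{k+1} − 2.
Hence f_n = 4^n − 2 for every n ≥ 0, by induction.

f_n = 4^n − 2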